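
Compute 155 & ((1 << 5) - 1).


155 & 31 = 27

27


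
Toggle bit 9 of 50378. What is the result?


50378 ^ (1 << 9) = 50378 ^ 512 = 50890

50890


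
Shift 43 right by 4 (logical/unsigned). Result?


0b101011 >> 4 = 0b10 = 2

2


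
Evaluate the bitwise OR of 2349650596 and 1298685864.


0b10001100000011001101001010100100 | 0b1001101011010000101111110101000 = 0b11001101011011001101111110101100 = 3446464428

3446464428


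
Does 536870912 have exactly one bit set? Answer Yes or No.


0b100000000000000000000000000000. Only one bit set => Yes

Yes


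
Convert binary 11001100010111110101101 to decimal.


11001100010111110101101 in decimal = 6696877

6696877


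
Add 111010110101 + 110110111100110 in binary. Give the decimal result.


111010110101 + 110110111100110 = 111110010011011 = 31899

31899


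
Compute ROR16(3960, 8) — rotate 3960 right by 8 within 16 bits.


Rotate 0b111101111000 right by 8 (16-bit) = 0b111100000001111 = 30735

30735


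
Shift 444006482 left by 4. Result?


0b11010011101110000000001010010 << 4 = 0b110100111011100000000010100100000 = 7104103712

7104103712


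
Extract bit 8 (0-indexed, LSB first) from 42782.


0b1010011100011110, position 8 = 1

1


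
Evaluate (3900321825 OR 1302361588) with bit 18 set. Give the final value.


Step 1: 3900321825 | 1302361588 = 3992614389
Step 2: 3992614389 | (1 << 18) = 3992614389 | 262144 = 3992876533

3992876533


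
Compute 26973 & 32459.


0b110100101011101 & 0b111111011001011 = 0b110100001001001 = 26697

26697


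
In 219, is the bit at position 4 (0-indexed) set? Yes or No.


0b11011011, bit 4 = 1. Yes

Yes


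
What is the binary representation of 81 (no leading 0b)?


81 = 1010001 in binary

1010001


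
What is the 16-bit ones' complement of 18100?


18100 ^ 65535 = 47435

47435


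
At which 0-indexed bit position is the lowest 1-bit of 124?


0b1111100. Lowest set bit at position 2

2


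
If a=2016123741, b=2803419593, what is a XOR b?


2016123741 ^ 2803419593 = 3744682644

3744682644


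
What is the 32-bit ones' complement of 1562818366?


1562818366 ^ 4294967295 = 2732148929

2732148929


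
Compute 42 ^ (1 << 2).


42 ^ (1 << 2) = 42 ^ 4 = 46

46


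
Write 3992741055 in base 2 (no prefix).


3992741055 = 11101101111111000110010010111111 in binary

11101101111111000110010010111111


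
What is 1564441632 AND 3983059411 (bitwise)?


0b1011101001111110111110000100000 & 0b11101101011010001010100111010011 = 0b1001101001010000010100000000000 = 1294477312

1294477312


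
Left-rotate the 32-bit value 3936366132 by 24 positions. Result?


Rotate 0b11101010101000000010111000110100 left by 24 (32-bit) = 0b110100111010101010000000101110 = 887791662

887791662


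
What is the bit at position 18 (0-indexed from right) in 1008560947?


0b111100000111010110101100110011, position 18 = 1

1


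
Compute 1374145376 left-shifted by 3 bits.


0b1010001111001111100101101100000 << 3 = 0b1010001111001111100101101100000000 = 10993163008

10993163008


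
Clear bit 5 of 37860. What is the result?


37860 & ~(1 << 5) = 37828

37828


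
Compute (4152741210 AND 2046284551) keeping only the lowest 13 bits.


Step 1: 4152741210 & 2046284551 = 1904591106
Step 2: 1904591106 & 8191 = 258

258


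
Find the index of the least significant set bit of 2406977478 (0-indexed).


0b10001111011101111000111111000110. Lowest set bit at position 1

1


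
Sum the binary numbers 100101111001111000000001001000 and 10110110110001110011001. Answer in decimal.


100101111001111000000001001000 + 10110110110001110011001 = 100110010000101110001111100001 = 641917921

641917921


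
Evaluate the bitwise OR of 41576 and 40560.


0b1010001001101000 | 0b1001111001110000 = 0b1011111001111000 = 48760

48760


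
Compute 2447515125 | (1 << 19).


2447515125 | (1 << 19) = 2447515125 | 524288 = 2448039413

2448039413


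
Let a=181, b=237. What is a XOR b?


181 ^ 237 = 88

88


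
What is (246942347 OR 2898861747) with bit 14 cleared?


Step 1: 246942347 | 2898861747 = 2935561915
Step 2: 2935561915 & ~(1 << 14) = 2935561915

2935561915


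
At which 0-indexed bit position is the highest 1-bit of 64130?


0b1111101010000010. Highest set bit at position 15

15


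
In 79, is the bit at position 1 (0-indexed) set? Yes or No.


0b1001111, bit 1 = 1. Yes

Yes


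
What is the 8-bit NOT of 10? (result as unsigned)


~0b1010 = 0b11110101 = 245 (8-bit unsigned)

245


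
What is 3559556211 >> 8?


0b11010100001010101000010001110011 >> 8 = 0b110101000010101010000100 = 13904516

13904516


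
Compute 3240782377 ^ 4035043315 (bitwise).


0b11000001001010100110101000101001 ^ 0b11110000100000011101111111110011 = 0b110001101010111011010111011010 = 833336794

833336794


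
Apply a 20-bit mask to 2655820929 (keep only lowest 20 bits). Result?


2655820929 & 1048575 = 826497

826497


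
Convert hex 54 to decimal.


54 hex = 84 decimal

84


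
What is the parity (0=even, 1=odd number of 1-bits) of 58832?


0b1110010111010000 has 8 ones => parity 0

0


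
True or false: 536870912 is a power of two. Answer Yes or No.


0b100000000000000000000000000000. Only one bit set => Yes

Yes


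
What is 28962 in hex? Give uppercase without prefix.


28962 = 7122 hex

7122


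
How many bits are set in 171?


0b10101011 has 5 set bits

5


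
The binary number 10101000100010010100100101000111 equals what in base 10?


10101000100010010100100101000111 in decimal = 2827569479

2827569479


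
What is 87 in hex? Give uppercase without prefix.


87 = 57 hex

57


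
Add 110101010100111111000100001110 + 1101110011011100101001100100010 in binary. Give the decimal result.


110101010100111111000100001110 + 1101110011011100101001100100010 = 10100011110000100100010000110000 = 2747417648

2747417648


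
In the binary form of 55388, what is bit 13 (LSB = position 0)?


0b1101100001011100, position 13 = 0

0


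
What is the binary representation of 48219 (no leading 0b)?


48219 = 1011110001011011 in binary

1011110001011011


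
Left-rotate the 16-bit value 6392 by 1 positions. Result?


Rotate 0b1100011111000 left by 1 (16-bit) = 0b11000111110000 = 12784

12784


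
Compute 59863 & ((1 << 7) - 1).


59863 & 127 = 87

87


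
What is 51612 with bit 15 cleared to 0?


51612 & ~(1 << 15) = 18844

18844


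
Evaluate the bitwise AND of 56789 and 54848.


0b1101110111010101 & 0b1101011001000000 = 0b1101010001000000 = 54336

54336


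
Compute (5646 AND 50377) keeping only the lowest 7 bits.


Step 1: 5646 & 50377 = 1032
Step 2: 1032 & 127 = 8

8


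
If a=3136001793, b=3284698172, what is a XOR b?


3136001793 ^ 3284698172 = 2032341821

2032341821


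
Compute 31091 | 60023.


0b111100101110011 | 0b1110101001110111 = 0b1111101101110111 = 64375

64375


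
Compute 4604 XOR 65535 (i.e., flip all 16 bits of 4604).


4604 ^ 65535 = 60931

60931


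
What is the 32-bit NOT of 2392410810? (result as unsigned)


~0b10001110100110010100101010111010 = 0b1110001011001101011010101000101 = 1902556485 (32-bit unsigned)

1902556485


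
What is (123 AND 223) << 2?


Step 1: 123 & 223 = 91
Step 2: 91 << 2 = 364

364


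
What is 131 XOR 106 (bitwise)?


0b10000011 ^ 0b1101010 = 0b11101001 = 233

233


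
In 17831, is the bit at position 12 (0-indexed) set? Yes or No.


0b100010110100111, bit 12 = 0. No

No


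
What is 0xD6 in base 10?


D6 hex = 214 decimal

214


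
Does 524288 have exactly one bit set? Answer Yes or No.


0b10000000000000000000. Only one bit set => Yes

Yes


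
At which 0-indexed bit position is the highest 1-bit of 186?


0b10111010. Highest set bit at position 7

7


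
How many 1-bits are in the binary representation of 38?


0b100110 has 3 set bits

3


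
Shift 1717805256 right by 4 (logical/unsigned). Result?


0b1100110011000111010000011001000 >> 4 = 0b110011001100011101000001100 = 107362828

107362828


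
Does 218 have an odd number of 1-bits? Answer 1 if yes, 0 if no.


0b11011010 has 5 ones => parity 1

1


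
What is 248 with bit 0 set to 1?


248 | (1 << 0) = 248 | 1 = 249

249


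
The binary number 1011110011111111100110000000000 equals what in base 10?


1011110011111111100110000000000 in decimal = 1585433600

1585433600


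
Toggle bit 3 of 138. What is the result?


138 ^ (1 << 3) = 138 ^ 8 = 130

130


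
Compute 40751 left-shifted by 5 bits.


0b1001111100101111 << 5 = 0b100111110010111100000 = 1304032

1304032


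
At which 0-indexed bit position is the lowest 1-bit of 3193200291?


0b10111110010101000101111010100011. Lowest set bit at position 0

0


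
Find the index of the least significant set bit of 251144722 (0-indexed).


0b1110111110000010101000010010. Lowest set bit at position 1

1


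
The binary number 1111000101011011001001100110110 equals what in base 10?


1111000101011011001001100110110 in decimal = 2024641334

2024641334


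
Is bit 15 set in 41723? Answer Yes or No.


0b1010001011111011, bit 15 = 1. Yes

Yes


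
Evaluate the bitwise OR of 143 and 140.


0b10001111 | 0b10001100 = 0b10001111 = 143

143


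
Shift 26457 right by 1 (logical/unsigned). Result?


0b110011101011001 >> 1 = 0b11001110101100 = 13228

13228


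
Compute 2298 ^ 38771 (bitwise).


0b100011111010 ^ 0b1001011101110011 = 0b1001111110001001 = 40841

40841


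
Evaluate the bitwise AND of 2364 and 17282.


0b100100111100 & 0b100001110000010 = 0b100000000 = 256

256


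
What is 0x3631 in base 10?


3631 hex = 13873 decimal

13873


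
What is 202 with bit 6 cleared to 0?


202 & ~(1 << 6) = 138

138


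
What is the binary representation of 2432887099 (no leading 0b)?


2432887099 = 10010001000000101110100100111011 in binary

10010001000000101110100100111011


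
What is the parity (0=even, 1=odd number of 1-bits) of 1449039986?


0b1010110010111101001100001110010 has 16 ones => parity 0

0


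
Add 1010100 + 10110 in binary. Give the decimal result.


1010100 + 10110 = 1101010 = 106

106


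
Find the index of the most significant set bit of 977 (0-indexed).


0b1111010001. Highest set bit at position 9

9


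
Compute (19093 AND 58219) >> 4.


Step 1: 19093 & 58219 = 16897
Step 2: 16897 >> 4 = 1056

1056


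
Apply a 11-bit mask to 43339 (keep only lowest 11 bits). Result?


43339 & 2047 = 331

331


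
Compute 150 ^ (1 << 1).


150 ^ (1 << 1) = 150 ^ 2 = 148

148


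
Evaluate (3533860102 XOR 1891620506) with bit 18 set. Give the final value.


Step 1: 3533860102 ^ 1891620506 = 2719857564
Step 2: 2719857564 | (1 << 18) = 2719857564 | 262144 = 2719857564

2719857564


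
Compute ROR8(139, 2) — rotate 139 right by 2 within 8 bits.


Rotate 0b10001011 right by 2 (8-bit) = 0b11100010 = 226

226


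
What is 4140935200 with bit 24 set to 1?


4140935200 | (1 << 24) = 4140935200 | 16777216 = 4157712416

4157712416


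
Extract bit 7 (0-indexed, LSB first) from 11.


0b1011, position 7 = 0

0


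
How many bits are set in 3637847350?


0b11011000110101010010010100110110 has 16 set bits

16


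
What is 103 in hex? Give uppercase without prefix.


103 = 67 hex

67


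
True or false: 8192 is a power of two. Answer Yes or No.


0b10000000000000. Only one bit set => Yes

Yes


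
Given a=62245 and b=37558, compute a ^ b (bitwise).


62245 ^ 37558 = 24979

24979


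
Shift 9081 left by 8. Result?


0b10001101111001 << 8 = 0b1000110111100100000000 = 2324736

2324736


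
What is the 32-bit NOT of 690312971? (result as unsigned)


~0b101001001001010101011100001011 = 0b11010110110110101010100011110100 = 3604654324 (32-bit unsigned)

3604654324


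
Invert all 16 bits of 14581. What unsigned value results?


14581 ^ 65535 = 50954

50954


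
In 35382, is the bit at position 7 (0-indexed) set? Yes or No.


0b1000101000110110, bit 7 = 0. No

No


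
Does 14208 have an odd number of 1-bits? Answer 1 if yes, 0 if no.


0b11011110000000 has 6 ones => parity 0

0


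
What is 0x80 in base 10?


80 hex = 128 decimal

128


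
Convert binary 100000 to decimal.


100000 in decimal = 32

32


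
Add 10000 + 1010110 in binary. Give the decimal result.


10000 + 1010110 = 1100110 = 102

102


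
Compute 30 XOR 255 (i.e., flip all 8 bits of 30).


30 ^ 255 = 225

225


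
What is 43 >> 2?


0b101011 >> 2 = 0b1010 = 10

10


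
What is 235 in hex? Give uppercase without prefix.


235 = EB hex

EB


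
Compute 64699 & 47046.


0b1111110010111011 & 0b1011011111000110 = 0b1011010010000010 = 46210

46210


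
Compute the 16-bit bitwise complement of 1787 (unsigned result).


~0b11011111011 = 0b1111100100000100 = 63748 (16-bit unsigned)

63748


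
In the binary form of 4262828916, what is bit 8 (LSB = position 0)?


0b11111110000101011001101101110100, position 8 = 1

1


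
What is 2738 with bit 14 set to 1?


2738 | (1 << 14) = 2738 | 16384 = 19122

19122


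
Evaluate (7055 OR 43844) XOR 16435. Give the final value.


Step 1: 7055 | 43844 = 48079
Step 2: 48079 ^ 16435 = 64508

64508


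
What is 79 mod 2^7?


79 & 127 = 79

79


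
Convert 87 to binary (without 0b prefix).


87 = 1010111 in binary

1010111


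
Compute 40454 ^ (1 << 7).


40454 ^ (1 << 7) = 40454 ^ 128 = 40582

40582


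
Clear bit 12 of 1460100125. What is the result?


1460100125 & ~(1 << 12) = 1460096029

1460096029


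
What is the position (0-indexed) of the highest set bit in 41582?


0b1010001001101110. Highest set bit at position 15

15


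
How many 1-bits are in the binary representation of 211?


0b11010011 has 5 set bits

5


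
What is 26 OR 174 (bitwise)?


0b11010 | 0b10101110 = 0b10111110 = 190

190


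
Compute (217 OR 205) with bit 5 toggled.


Step 1: 217 | 205 = 221
Step 2: 221 ^ (1 << 5) = 221 ^ 32 = 253

253


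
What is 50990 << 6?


0b1100011100101110 << 6 = 0b1100011100101110000000 = 3263360

3263360


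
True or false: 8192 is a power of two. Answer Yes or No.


0b10000000000000. Only one bit set => Yes

Yes


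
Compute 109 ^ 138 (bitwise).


0b1101101 ^ 0b10001010 = 0b11100111 = 231

231


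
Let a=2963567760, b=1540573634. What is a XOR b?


2963567760 ^ 1540573634 = 3950460242

3950460242


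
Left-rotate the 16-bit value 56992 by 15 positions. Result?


Rotate 0b1101111010100000 left by 15 (16-bit) = 0b110111101010000 = 28496

28496


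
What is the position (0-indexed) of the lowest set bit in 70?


0b1000110. Lowest set bit at position 1

1


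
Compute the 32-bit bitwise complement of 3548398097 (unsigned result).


~0b11010011100000000100001000010001 = 0b101100011111111011110111101110 = 746569198 (32-bit unsigned)

746569198


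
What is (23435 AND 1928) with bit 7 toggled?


Step 1: 23435 & 1928 = 904
Step 2: 904 ^ (1 << 7) = 904 ^ 128 = 776

776


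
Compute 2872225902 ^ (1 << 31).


2872225902 ^ (1 << 31) = 2872225902 ^ 2147483648 = 724742254

724742254


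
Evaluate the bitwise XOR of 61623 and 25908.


0b1111000010110111 ^ 0b110010100110100 = 0b1001010110000011 = 38275

38275


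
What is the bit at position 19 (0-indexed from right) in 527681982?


0b11111011100111100100110111110, position 19 = 0

0


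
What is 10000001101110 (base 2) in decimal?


10000001101110 in decimal = 8302

8302


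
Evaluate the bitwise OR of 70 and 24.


0b1000110 | 0b11000 = 0b1011110 = 94

94


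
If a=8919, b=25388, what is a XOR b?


8919 ^ 25388 = 16891

16891


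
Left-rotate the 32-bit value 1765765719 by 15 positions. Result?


Rotate 0b1101001001111110111001001010111 left by 15 (32-bit) = 0b10111001001010111011010010011111 = 3106649247

3106649247


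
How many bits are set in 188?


0b10111100 has 5 set bits

5


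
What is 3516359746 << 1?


0b11010001100101110110010001000010 << 1 = 0b110100011001011101100100010000100 = 7032719492

7032719492


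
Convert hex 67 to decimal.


67 hex = 103 decimal

103


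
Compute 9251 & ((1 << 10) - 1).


9251 & 1023 = 35

35


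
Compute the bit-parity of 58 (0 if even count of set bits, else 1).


0b111010 has 4 ones => parity 0

0


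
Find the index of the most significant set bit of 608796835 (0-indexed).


0b100100010010011000000010100011. Highest set bit at position 29

29


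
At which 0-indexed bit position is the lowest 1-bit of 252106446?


0b1111000001101101011011001110. Lowest set bit at position 1

1


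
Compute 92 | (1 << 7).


92 | (1 << 7) = 92 | 128 = 220

220


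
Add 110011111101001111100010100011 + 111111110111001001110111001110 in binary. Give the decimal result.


110011111101001111100010100011 + 111111110111001001110111001110 = 1110011110100011001011001110001 = 1943115377

1943115377


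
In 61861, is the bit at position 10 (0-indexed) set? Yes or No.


0b1111000110100101, bit 10 = 0. No

No


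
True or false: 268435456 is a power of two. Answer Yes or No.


0b10000000000000000000000000000. Only one bit set => Yes

Yes


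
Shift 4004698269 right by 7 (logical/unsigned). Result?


0b11101110101100101101100010011101 >> 7 = 0b1110111010110010110110001 = 31286705

31286705


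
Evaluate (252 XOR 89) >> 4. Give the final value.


Step 1: 252 ^ 89 = 165
Step 2: 165 >> 4 = 10

10


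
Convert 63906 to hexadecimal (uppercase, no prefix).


63906 = F9A2 hex

F9A2


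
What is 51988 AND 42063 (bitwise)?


0b1100101100010100 & 0b1010010001001111 = 0b1000000000000100 = 32772

32772


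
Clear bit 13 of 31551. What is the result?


31551 & ~(1 << 13) = 23359

23359


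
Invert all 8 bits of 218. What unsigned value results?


218 ^ 255 = 37

37


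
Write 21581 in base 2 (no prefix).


21581 = 101010001001101 in binary

101010001001101


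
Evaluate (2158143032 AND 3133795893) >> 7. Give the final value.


Step 1: 2158143032 & 3133795893 = 2155914800
Step 2: 2155914800 >> 7 = 16843084

16843084


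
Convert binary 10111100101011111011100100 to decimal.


10111100101011111011100100 in decimal = 49463012

49463012


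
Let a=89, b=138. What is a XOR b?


89 ^ 138 = 211

211


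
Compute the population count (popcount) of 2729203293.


0b10100010101011000101011001011101 has 16 set bits

16


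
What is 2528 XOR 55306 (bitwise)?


0b100111100000 ^ 0b1101100000001010 = 0b1101000111101010 = 53738

53738


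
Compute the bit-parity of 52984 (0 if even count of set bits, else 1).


0b1100111011111000 has 10 ones => parity 0

0


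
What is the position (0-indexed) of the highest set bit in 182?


0b10110110. Highest set bit at position 7

7


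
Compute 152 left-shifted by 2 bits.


0b10011000 << 2 = 0b1001100000 = 608

608


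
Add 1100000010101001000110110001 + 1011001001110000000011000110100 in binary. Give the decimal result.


1100000010101001000110110001 + 1011001001110000000011000110100 = 1100101010000101001011111100101 = 1698863077

1698863077


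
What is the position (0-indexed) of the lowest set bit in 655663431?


0b100111000101001010000101000111. Lowest set bit at position 0

0


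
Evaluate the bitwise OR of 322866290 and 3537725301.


0b10011001111101000110001110010 | 0b11010010110111010110011101110101 = 0b11010011111111111110111101110111 = 3556765559

3556765559


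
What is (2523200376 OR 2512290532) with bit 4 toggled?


Step 1: 2523200376 | 2512290532 = 2550070268
Step 2: 2550070268 ^ (1 << 4) = 2550070268 ^ 16 = 2550070252

2550070252


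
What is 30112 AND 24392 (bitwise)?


0b111010110100000 & 0b101111101001000 = 0b101010100000000 = 21760

21760


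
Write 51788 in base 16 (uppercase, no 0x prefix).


51788 = CA4C hex

CA4C


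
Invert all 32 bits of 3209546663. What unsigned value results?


3209546663 ^ 4294967295 = 1085420632

1085420632


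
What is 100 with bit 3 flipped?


100 ^ (1 << 3) = 100 ^ 8 = 108

108


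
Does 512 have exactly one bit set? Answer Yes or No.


0b1000000000. Only one bit set => Yes

Yes


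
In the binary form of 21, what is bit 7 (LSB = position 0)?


0b10101, position 7 = 0

0


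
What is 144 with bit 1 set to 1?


144 | (1 << 1) = 144 | 2 = 146

146


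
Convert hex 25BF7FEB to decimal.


25BF7FEB hex = 633307115 decimal

633307115


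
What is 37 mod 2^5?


37 & 31 = 5

5


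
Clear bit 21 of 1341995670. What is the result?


1341995670 & ~(1 << 21) = 1339898518

1339898518


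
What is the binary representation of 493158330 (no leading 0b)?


493158330 = 11101011001001111111110111010 in binary

11101011001001111111110111010


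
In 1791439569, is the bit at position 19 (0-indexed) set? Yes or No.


0b1101010110001110011001011010001, bit 19 = 0. No

No


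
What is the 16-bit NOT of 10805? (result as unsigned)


~0b10101000110101 = 0b1101010111001010 = 54730 (16-bit unsigned)

54730


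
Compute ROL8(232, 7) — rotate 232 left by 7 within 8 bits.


Rotate 0b11101000 left by 7 (8-bit) = 0b1110100 = 116

116


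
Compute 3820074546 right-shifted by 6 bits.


0b11100011101100011011011000110010 >> 6 = 0b11100011101100011011011000 = 59688664

59688664


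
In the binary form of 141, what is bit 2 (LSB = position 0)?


0b10001101, position 2 = 1

1


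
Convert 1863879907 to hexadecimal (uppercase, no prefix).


1863879907 = 6F188CE3 hex

6F188CE3


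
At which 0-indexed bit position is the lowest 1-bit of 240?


0b11110000. Lowest set bit at position 4

4


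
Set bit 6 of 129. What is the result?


129 | (1 << 6) = 129 | 64 = 193

193


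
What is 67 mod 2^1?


67 & 1 = 1

1


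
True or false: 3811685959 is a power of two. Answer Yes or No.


0b11100011001100011011011001000111. Multiple bits set => No

No


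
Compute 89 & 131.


0b1011001 & 0b10000011 = 0b1 = 1

1


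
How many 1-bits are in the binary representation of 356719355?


0b10101010000110001101011111011 has 16 set bits

16


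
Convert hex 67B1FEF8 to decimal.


67B1FEF8 hex = 1739718392 decimal

1739718392


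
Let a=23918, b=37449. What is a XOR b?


23918 ^ 37449 = 53031

53031


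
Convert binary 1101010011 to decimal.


1101010011 in decimal = 851

851


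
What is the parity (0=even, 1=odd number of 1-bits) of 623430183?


0b100101001010001100101000100111 has 13 ones => parity 1

1


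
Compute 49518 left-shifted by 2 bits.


0b1100000101101110 << 2 = 0b110000010110111000 = 198072

198072


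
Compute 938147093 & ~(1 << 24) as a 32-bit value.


938147093 & ~(1 << 24) = 921369877

921369877


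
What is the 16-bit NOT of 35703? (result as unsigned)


~0b1000101101110111 = 0b111010010001000 = 29832 (16-bit unsigned)

29832


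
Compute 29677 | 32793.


0b111001111101101 | 0b1000000000011001 = 0b1111001111111101 = 62461

62461


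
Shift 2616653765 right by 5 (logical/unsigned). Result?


0b10011011111101101111011111000101 >> 5 = 0b100110111111011011110111110 = 81770430

81770430


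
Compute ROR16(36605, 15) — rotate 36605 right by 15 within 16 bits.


Rotate 0b1000111011111101 right by 15 (16-bit) = 0b1110111111011 = 7675

7675


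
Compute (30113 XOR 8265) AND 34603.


Step 1: 30113 ^ 8265 = 21992
Step 2: 21992 & 34603 = 1320

1320


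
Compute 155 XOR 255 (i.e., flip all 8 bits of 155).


155 ^ 255 = 100

100


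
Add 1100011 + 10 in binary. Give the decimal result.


1100011 + 10 = 1100101 = 101

101


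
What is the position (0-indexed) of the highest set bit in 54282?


0b1101010000001010. Highest set bit at position 15

15


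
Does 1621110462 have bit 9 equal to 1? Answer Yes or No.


0b1100000101000000010111010111110, bit 9 = 1. Yes

Yes


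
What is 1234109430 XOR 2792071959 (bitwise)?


0b1001001100011110000001111110110 ^ 0b10100110011010111010001100010111 = 0b11101111111001001010000011100001 = 4024738017

4024738017


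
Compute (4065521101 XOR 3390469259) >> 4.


Step 1: 4065521101 ^ 3390469259 = 944019782
Step 2: 944019782 >> 4 = 59001236

59001236


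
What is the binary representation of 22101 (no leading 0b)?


22101 = 101011001010101 in binary

101011001010101


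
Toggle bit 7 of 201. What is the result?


201 ^ (1 << 7) = 201 ^ 128 = 73

73


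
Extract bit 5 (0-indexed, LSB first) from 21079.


0b101001001010111, position 5 = 0

0


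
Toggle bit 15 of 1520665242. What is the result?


1520665242 ^ (1 << 15) = 1520665242 ^ 32768 = 1520632474

1520632474


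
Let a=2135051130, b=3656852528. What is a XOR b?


2135051130 ^ 3656852528 = 2796908362

2796908362


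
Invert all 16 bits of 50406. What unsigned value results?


50406 ^ 65535 = 15129

15129


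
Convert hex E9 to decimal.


E9 hex = 233 decimal

233


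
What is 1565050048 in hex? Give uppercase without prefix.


1565050048 = 5D48C4C0 hex

5D48C4C0


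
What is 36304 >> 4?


0b1000110111010000 >> 4 = 0b100011011101 = 2269

2269


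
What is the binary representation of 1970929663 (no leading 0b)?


1970929663 = 1110101011110011111111111111111 in binary

1110101011110011111111111111111


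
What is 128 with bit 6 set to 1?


128 | (1 << 6) = 128 | 64 = 192

192


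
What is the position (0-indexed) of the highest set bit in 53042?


0b1100111100110010. Highest set bit at position 15

15


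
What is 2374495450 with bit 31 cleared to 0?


2374495450 & ~(1 << 31) = 227011802

227011802


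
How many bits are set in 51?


0b110011 has 4 set bits

4


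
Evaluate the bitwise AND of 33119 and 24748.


0b1000000101011111 & 0b110000010101100 = 0b1100 = 12

12


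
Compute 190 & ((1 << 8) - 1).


190 & 255 = 190

190


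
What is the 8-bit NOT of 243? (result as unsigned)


~0b11110011 = 0b1100 = 12 (8-bit unsigned)

12


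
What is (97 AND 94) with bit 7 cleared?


Step 1: 97 & 94 = 64
Step 2: 64 & ~(1 << 7) = 64

64


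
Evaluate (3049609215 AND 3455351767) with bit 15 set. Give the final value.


Step 1: 3049609215 & 3455351767 = 2244236247
Step 2: 2244236247 | (1 << 15) = 2244236247 | 32768 = 2244269015

2244269015


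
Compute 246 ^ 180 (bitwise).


0b11110110 ^ 0b10110100 = 0b1000010 = 66

66


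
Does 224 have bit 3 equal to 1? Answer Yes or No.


0b11100000, bit 3 = 0. No

No


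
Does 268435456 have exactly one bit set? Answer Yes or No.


0b10000000000000000000000000000. Only one bit set => Yes

Yes


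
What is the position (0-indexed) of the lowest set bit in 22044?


0b101011000011100. Lowest set bit at position 2

2


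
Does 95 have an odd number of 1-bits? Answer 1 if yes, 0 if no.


0b1011111 has 6 ones => parity 0

0


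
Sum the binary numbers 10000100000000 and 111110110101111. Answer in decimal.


10000100000000 + 111110110101111 = 1001111010101111 = 40623

40623


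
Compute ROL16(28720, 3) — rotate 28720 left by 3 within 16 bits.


Rotate 0b111000000110000 left by 3 (16-bit) = 0b1000000110000011 = 33155

33155


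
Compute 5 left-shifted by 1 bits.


0b101 << 1 = 0b1010 = 10

10


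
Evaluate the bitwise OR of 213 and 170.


0b11010101 | 0b10101010 = 0b11111111 = 255

255


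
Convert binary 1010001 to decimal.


1010001 in decimal = 81

81


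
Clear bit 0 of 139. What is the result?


139 & ~(1 << 0) = 138

138


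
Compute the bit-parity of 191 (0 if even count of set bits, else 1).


0b10111111 has 7 ones => parity 1

1


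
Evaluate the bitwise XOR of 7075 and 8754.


0b1101110100011 ^ 0b10001000110010 = 0b11100110010001 = 14737

14737


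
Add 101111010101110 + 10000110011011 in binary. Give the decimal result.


101111010101110 + 10000110011011 = 1000000001001001 = 32841

32841


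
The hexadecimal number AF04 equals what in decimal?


AF04 hex = 44804 decimal

44804


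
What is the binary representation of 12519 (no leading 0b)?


12519 = 11000011100111 in binary

11000011100111


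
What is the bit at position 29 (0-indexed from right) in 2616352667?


0b10011011111100100101111110011011, position 29 = 0

0


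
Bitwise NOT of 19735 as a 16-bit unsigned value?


~0b100110100010111 = 0b1011001011101000 = 45800 (16-bit unsigned)

45800


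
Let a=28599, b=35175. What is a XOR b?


28599 ^ 35175 = 59088

59088


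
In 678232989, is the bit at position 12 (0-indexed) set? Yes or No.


0b101000011011010000001110011101, bit 12 = 0. No

No


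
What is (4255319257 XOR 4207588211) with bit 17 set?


Step 1: 4255319257 ^ 4207588211 = 124368810
Step 2: 124368810 | (1 << 17) = 124368810 | 131072 = 124499882

124499882


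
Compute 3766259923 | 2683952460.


0b11100000011111001001000011010011 | 0b10011111111110011101110101001100 = 0b11111111111111011101110111011111 = 4294827487

4294827487


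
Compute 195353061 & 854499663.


0b1011101001001101100111100101 & 0b110010111011101010000101001111 = 0b10101001001000000101000101 = 44335429

44335429


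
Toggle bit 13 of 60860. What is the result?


60860 ^ (1 << 13) = 60860 ^ 8192 = 52668

52668


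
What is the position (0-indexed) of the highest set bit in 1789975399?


0b1101010101100001101101101100111. Highest set bit at position 30

30


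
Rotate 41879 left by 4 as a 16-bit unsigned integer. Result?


Rotate 0b1010001110010111 left by 4 (16-bit) = 0b11100101111010 = 14714

14714


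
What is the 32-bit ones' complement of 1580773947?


1580773947 ^ 4294967295 = 2714193348

2714193348


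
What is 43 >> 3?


0b101011 >> 3 = 0b101 = 5

5


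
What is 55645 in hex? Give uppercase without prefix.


55645 = D95D hex

D95D


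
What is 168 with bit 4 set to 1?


168 | (1 << 4) = 168 | 16 = 184

184


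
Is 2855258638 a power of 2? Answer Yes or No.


0b10101010001011111100101000001110. Multiple bits set => No

No


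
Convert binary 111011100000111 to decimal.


111011100000111 in decimal = 30471

30471


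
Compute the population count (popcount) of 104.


0b1101000 has 3 set bits

3


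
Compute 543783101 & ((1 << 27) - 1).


543783101 & 134217727 = 6912189

6912189


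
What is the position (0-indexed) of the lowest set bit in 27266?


0b110101010000010. Lowest set bit at position 1

1


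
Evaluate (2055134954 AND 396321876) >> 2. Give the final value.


Step 1: 2055134954 & 396321876 = 303973440
Step 2: 303973440 >> 2 = 75993360

75993360


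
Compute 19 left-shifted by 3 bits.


0b10011 << 3 = 0b10011000 = 152

152


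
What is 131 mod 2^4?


131 & 15 = 3

3


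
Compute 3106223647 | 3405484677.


0b10111001001001010011011000011111 | 0b11001010111110111001001010000101 = 0b11111011111111111011011010011111 = 4227839647

4227839647


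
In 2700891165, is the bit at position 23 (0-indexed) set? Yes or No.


0b10100000111111000101010000011101, bit 23 = 1. Yes

Yes


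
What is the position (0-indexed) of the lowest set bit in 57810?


0b1110000111010010. Lowest set bit at position 1

1


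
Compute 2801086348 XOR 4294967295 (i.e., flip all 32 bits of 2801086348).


2801086348 ^ 4294967295 = 1493880947

1493880947


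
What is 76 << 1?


0b1001100 << 1 = 0b10011000 = 152

152


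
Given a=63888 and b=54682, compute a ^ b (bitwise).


63888 ^ 54682 = 11274

11274


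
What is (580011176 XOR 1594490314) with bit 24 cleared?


Step 1: 580011176 ^ 1594490314 = 2107357538
Step 2: 2107357538 & ~(1 << 24) = 2090580322

2090580322


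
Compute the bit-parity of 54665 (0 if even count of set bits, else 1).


0b1101010110001001 has 8 ones => parity 0

0


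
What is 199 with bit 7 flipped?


199 ^ (1 << 7) = 199 ^ 128 = 71

71


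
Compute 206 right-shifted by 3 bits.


0b11001110 >> 3 = 0b11001 = 25

25


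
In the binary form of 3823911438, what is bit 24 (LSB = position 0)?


0b11100011111011000100001000001110, position 24 = 1

1


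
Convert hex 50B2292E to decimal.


50B2292E hex = 1353853230 decimal

1353853230


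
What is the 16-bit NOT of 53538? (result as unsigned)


~0b1101000100100010 = 0b10111011011101 = 11997 (16-bit unsigned)

11997


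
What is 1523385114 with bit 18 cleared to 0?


1523385114 & ~(1 << 18) = 1523122970

1523122970


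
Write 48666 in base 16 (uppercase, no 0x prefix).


48666 = BE1A hex

BE1A


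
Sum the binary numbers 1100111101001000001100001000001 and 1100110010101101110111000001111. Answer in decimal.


1100111101001000001100001000001 + 1100110010101101110111000001111 = 11001101111110110000011001010000 = 3455780432

3455780432


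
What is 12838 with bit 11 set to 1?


12838 | (1 << 11) = 12838 | 2048 = 14886

14886


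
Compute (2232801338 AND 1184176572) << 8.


Step 1: 2232801338 & 1184176572 = 68491320
Step 2: 68491320 << 8 = 17533777920

17533777920


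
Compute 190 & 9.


0b10111110 & 0b1001 = 0b1000 = 8

8


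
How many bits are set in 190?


0b10111110 has 6 set bits

6


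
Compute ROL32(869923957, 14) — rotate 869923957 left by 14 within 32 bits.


Rotate 0b110011110110011111110001110101 left by 14 (32-bit) = 0b1111111000111010100110011110110 = 2132626678

2132626678


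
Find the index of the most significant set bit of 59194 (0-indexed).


0b1110011100111010. Highest set bit at position 15

15


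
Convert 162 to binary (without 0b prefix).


162 = 10100010 in binary

10100010


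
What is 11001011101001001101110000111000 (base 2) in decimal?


11001011101001001101110000111000 in decimal = 3416579128

3416579128


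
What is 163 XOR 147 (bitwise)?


0b10100011 ^ 0b10010011 = 0b110000 = 48

48


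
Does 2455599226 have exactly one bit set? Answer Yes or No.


0b10010010010111010111100001111010. Multiple bits set => No

No


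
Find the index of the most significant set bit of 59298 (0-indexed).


0b1110011110100010. Highest set bit at position 15

15


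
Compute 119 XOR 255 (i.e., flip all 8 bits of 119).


119 ^ 255 = 136

136


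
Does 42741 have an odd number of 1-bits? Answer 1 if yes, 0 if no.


0b1010011011110101 has 10 ones => parity 0

0


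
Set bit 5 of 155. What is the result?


155 | (1 << 5) = 155 | 32 = 187

187


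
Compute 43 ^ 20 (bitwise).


0b101011 ^ 0b10100 = 0b111111 = 63

63


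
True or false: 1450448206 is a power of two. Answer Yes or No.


0b1010110011101000001010101001110. Multiple bits set => No

No


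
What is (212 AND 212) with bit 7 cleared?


Step 1: 212 & 212 = 212
Step 2: 212 & ~(1 << 7) = 84

84


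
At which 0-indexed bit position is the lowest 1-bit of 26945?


0b110100101000001. Lowest set bit at position 0

0


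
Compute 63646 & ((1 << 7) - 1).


63646 & 127 = 30

30


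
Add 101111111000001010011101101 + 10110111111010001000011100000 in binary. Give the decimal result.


101111111000001010011101101 + 10110111111010001000011100000 = 11100111110010010010111001101 = 486090189

486090189


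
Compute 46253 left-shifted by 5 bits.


0b1011010010101101 << 5 = 0b101101001010110100000 = 1480096

1480096


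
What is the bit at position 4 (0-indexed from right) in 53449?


0b1101000011001001, position 4 = 0

0


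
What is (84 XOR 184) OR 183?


Step 1: 84 ^ 184 = 236
Step 2: 236 | 183 = 255

255


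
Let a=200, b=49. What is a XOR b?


200 ^ 49 = 249

249


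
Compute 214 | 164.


0b11010110 | 0b10100100 = 0b11110110 = 246

246


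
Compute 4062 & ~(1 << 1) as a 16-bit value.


4062 & ~(1 << 1) = 4060

4060


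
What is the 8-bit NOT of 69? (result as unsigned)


~0b1000101 = 0b10111010 = 186 (8-bit unsigned)

186


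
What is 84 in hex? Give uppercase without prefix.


84 = 54 hex

54


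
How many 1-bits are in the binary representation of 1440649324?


0b1010101110111101001000001101100 has 16 set bits

16


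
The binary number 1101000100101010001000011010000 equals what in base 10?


1101000100101010001000011010000 in decimal = 1754599632

1754599632


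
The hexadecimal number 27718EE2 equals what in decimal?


27718EE2 hex = 661753570 decimal

661753570


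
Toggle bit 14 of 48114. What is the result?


48114 ^ (1 << 14) = 48114 ^ 16384 = 64498

64498


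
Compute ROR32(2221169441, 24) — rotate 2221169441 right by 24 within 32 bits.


Rotate 0b10000100011001000101101100100001 right by 24 (32-bit) = 0b1100100010110110010000110000100 = 1683693956

1683693956


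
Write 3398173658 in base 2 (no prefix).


3398173658 = 11001010100011000000001111011010 in binary

11001010100011000000001111011010


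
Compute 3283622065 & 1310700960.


0b11000011101110000001100010110001 & 0b1001110000111111011010110100000 = 0b1000010000110000001000010100000 = 1108873376

1108873376


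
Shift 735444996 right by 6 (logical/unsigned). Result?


0b101011110101100000000000000100 >> 6 = 0b101011110101100000000000 = 11491328

11491328


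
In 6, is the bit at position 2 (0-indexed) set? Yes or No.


0b110, bit 2 = 1. Yes

Yes


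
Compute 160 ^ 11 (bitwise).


0b10100000 ^ 0b1011 = 0b10101011 = 171

171


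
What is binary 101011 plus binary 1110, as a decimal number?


101011 + 1110 = 111001 = 57

57


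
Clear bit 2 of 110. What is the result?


110 & ~(1 << 2) = 106

106


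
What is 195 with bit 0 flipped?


195 ^ (1 << 0) = 195 ^ 1 = 194

194


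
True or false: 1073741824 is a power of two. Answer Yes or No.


0b1000000000000000000000000000000. Only one bit set => Yes

Yes


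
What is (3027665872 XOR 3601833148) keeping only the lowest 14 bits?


Step 1: 3027665872 ^ 3601833148 = 1658396524
Step 2: 1658396524 & 16383 = 8044

8044


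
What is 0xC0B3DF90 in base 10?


C0B3DF90 hex = 3233013648 decimal

3233013648


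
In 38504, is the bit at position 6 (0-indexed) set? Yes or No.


0b1001011001101000, bit 6 = 1. Yes

Yes


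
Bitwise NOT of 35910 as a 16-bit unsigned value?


~0b1000110001000110 = 0b111001110111001 = 29625 (16-bit unsigned)

29625


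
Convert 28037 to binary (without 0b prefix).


28037 = 110110110000101 in binary

110110110000101


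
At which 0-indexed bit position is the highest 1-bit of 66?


0b1000010. Highest set bit at position 6

6


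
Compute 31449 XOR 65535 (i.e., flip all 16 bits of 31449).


31449 ^ 65535 = 34086

34086


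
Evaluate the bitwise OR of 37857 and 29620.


0b1001001111100001 | 0b111001110110100 = 0b1111001111110101 = 62453

62453
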